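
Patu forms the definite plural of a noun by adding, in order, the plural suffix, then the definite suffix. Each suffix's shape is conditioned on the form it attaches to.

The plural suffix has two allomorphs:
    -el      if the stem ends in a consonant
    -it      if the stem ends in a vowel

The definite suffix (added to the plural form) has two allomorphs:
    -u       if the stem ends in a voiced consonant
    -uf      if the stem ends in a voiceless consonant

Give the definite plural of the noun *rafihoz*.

Since the final sound of *rafihoz* is /z/ (a consonant), it takes -el, giving *rafihozel*.
The plural form *rafihozel* — final consonant /l/ (voiced) → -u → *rafihozelu*.

rafihozelu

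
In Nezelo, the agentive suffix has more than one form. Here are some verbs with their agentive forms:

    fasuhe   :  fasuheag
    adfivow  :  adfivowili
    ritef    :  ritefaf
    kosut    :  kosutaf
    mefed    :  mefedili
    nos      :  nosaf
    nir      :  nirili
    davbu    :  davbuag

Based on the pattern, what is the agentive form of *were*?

wereag

The alternation tracks the final sound of the stem — -af when the stem ends in a voiceless consonant (*ritef*, *kosut*, *nos*); -ili when the stem ends in a voiced consonant (*adfivow*, *mefed*, *nir*); -ag when the stem ends in a vowel (*fasuhe*, *davbu*).
Since the final sound of *were* is /e/ (a vowel), it takes -ag, giving *wereag*.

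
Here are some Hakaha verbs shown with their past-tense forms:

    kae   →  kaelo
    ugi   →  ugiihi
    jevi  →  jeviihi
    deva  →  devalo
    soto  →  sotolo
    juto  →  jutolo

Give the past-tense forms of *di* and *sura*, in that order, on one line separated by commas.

The alternation tracks the last vowel of the stem — -ihi when the last vowel of the stem is a high vowel (*ugi*, *jevi*); -lo when the last vowel of the stem is a non-high vowel (*kae*, *deva*, *soto*, *juto*).
The last vowel of *di* is /i/, which is a high vowel, so the suffix is -ihi, giving *diihi*.
*sura*: last vowel = /a/, a non-high vowel → -lo → *suralo*.

diihi, suralo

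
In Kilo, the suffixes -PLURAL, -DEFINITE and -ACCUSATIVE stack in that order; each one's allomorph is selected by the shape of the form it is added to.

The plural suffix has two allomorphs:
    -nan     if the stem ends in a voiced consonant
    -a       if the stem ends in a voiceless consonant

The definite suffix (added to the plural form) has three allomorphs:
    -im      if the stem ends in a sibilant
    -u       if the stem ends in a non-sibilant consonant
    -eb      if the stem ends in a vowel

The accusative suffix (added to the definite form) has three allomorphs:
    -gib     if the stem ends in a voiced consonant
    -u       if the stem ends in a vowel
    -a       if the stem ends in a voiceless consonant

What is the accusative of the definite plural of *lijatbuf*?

*lijatbuf*: final consonant = /f/, voiceless → -a → *lijatbufa*.
The plural form *lijatbufa*: final sound = /a/, a vowel → -eb → *lijatbufaeb*.
Since the final sound of the definite form *lijatbufaeb* is /b/ (a voiced consonant), it takes -gib, giving *lijatbufaebgib*.

lijatbufaebgib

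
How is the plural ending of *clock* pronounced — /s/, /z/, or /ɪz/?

/s/

The stem *clock* ends in a voiceless non-sibilant consonant.
The plural suffix surfaces as /ɪz/ after sibilants, /s/ after other voiceless consonants, and /z/ after other voiced sounds.
So the plural -s on *clock* is pronounced /s/.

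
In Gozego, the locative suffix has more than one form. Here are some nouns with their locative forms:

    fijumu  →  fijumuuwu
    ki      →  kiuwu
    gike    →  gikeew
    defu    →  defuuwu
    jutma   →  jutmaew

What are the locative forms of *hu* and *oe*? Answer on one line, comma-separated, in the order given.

huuwu, oeew

The pattern is height harmony: -uwu when the last vowel of the stem is a high vowel (*fijumu*, *ki*, *defu*); -ew when the last vowel of the stem is a non-high vowel (*gike*, *jutma*).
Since the last vowel of *hu* is /u/ (a high vowel), it takes -uwu, giving *huuwu*.
*oe* — last vowel /e/ (a non-high vowel) → -ew → *oeew*.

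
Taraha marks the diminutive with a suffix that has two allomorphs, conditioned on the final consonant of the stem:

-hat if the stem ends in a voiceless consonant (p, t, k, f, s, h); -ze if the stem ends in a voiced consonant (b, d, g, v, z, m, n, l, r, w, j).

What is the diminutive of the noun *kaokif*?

kaokifhat

*kaokif*: final consonant = /f/, voiceless → -hat → *kaokifhat*.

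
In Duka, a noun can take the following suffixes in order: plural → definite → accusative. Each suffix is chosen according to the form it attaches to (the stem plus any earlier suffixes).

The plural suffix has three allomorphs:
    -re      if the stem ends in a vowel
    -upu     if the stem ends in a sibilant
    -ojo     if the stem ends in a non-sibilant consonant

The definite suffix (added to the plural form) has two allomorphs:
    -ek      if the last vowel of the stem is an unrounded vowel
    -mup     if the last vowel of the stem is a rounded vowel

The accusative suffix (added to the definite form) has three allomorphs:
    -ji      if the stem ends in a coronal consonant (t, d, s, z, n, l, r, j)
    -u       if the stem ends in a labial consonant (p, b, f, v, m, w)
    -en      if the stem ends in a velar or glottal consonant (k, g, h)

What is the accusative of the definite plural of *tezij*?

tezijojomupu

*tezij*: final sound = /j/, a non-sibilant consonant → -ojo → *tezijojo*.
The last vowel of the plural form *tezijojo* is /o/, which is a rounded vowel, so the definite suffix is -mup, giving *tezijojomup*.
The definite form *tezijojomup* — final consonant /p/ (labial) → -u → *tezijojomupu*.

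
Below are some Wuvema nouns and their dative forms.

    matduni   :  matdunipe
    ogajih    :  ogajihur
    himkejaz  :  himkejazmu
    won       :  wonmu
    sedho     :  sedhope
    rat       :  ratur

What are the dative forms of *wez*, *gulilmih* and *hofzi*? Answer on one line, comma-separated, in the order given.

Looking at the final sound of each stem: -ur when the stem ends in a voiceless consonant (*ogajih*, *rat*); -mu when the stem ends in a voiced consonant (*himkejaz*, *won*); -pe when the stem ends in a vowel (*matduni*, *sedho*).
*wez* — final sound /z/ (a voiced consonant) → -mu → *wezmu*.
The final sound of *gulilmih* is /h/, which is a voiceless consonant, so the suffix is -ur, giving *gulilmihur*.
*hofzi*: final sound = /i/, a vowel → -pe → *hofzipe*.

wezmu, gulilmihur, hofzipe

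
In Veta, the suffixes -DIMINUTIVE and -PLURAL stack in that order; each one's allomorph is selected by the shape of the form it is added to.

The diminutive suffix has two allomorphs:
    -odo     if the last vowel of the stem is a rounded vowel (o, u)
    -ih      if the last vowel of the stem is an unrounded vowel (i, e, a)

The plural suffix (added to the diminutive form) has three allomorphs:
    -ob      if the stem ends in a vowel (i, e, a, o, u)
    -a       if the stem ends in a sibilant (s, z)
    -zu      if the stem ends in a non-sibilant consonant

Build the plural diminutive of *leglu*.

legluodoob

*leglu* — last vowel /u/ (a rounded vowel) → -odo → *legluodo*.
The diminutive form *legluodo* — final sound /o/ (a vowel) → -ob → *legluodoob*.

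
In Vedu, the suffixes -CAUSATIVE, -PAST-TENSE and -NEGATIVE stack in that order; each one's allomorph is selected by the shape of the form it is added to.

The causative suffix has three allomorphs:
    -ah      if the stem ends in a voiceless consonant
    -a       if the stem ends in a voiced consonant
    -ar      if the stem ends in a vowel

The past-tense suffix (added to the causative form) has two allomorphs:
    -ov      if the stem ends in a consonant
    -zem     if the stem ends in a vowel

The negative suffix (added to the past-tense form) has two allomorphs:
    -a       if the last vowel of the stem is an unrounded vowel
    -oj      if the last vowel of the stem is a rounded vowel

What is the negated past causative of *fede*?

Since the final sound of *fede* is /e/ (a vowel), it takes -ar, giving *fedear*.
The causative form *fedear*: final sound = /r/, a consonant → -ov → *fedearov*.
The past-tense form *fedearov*: last vowel = /o/, a rounded vowel → -oj → *fedearovoj*.

fedearovoj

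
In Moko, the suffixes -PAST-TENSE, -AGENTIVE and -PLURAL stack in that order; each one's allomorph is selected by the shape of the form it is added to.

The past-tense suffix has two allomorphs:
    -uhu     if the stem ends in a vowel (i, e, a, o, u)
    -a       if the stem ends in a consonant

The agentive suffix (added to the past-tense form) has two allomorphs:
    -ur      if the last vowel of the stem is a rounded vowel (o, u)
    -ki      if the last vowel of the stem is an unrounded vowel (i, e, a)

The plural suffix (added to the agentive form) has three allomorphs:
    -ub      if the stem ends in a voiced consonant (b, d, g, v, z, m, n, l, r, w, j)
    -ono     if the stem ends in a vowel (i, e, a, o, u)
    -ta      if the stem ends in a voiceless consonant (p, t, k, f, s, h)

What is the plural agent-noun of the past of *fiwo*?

fiwouhuurub

*fiwo*: final sound = /o/, a vowel → -uhu → *fiwouhu*.
Since the last vowel of the past-tense form *fiwouhu* is /u/ (a rounded vowel), it takes -ur, giving *fiwouhuur*.
The agentive form *fiwouhuur* — final sound /r/ (a voiced consonant) → -ub → *fiwouhuurub*.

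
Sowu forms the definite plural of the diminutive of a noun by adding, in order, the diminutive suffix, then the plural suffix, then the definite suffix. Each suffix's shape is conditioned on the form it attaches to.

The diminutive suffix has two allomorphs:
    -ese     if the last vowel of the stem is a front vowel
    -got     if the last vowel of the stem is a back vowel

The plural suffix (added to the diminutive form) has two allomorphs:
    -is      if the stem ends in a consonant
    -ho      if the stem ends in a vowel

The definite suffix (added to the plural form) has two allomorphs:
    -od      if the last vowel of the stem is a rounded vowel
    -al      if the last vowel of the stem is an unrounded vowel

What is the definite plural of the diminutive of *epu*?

The last vowel of *epu* is /u/, which is a back vowel, so the diminutive suffix is -got, giving *epugot*.
The diminutive form *epugot* — final sound /t/ (a consonant) → -is → *epugotis*.
The plural form *epugotis* — last vowel /i/ (an unrounded vowel) → -al → *epugotisal*.

epugotisal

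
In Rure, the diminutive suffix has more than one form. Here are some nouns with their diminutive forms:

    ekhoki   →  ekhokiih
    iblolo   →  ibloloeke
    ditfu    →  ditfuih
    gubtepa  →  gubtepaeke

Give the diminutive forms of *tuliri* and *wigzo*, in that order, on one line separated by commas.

tuliriih, wigzoeke

Looking at the last vowel of each stem: -ih when the last vowel of the stem is a high vowel (*ekhoki*, *ditfu*); -eke when the last vowel of the stem is a non-high vowel (*iblolo*, *gubtepa*).
Since the last vowel of *tuliri* is /i/ (a high vowel), it takes -ih, giving *tuliriih*.
Since the last vowel of *wigzo* is /o/ (a non-high vowel), it takes -eke, giving *wigzoeke*.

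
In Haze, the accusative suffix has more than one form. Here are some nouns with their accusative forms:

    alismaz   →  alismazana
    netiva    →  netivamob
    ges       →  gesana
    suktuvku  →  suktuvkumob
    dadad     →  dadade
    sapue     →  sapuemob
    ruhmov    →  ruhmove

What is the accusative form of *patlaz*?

patlazana

Looking at the final sound of each stem: -ana when the stem ends in a sibilant (*alismaz*, *ges*); -e when the stem ends in a non-sibilant consonant (*dadad*, *ruhmov*); -mob when the stem ends in a vowel (*netiva*, *suktuvku*, *sapue*).
*patlaz*: final sound = /z/, a sibilant → -ana → *patlazana*.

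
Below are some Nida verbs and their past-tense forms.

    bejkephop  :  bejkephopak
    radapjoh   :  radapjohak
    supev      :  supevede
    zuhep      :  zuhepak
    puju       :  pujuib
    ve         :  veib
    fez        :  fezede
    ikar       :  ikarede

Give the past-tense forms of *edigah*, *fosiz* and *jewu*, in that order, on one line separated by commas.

The pattern is voicing of the final sound: -ak when the stem ends in a voiceless consonant (*bejkephop*, *radapjoh*, *zuhep*); -ede when the stem ends in a voiced consonant (*supev*, *fez*, *ikar*); -ib when the stem ends in a vowel (*puju*, *ve*).
The final sound of *edigah* is /h/, which is a voiceless consonant, so the suffix is -ak, giving *edigahak*.
*fosiz*: final sound = /z/, a voiced consonant → -ede → *fosizede*.
*jewu* — final sound /u/ (a vowel) → -ib → *jewuib*.

edigahak, fosizede, jewuib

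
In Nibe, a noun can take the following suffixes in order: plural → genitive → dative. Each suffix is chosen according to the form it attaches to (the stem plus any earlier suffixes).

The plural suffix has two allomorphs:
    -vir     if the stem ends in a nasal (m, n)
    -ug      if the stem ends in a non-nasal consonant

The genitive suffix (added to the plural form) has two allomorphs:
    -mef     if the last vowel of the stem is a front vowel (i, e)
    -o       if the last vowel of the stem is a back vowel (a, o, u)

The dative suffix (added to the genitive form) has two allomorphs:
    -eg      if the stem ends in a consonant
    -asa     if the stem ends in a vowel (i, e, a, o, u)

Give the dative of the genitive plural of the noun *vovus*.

*vovus*: final consonant = /s/, non-nasal → -ug → *vovusug*.
The last vowel of the plural form *vovusug* is /u/, which is a back vowel, so the genitive suffix is -o, giving *vovusugo*.
The genitive form *vovusugo* — final sound /o/ (a vowel) → -asa → *vovusugoasa*.

vovusugoasa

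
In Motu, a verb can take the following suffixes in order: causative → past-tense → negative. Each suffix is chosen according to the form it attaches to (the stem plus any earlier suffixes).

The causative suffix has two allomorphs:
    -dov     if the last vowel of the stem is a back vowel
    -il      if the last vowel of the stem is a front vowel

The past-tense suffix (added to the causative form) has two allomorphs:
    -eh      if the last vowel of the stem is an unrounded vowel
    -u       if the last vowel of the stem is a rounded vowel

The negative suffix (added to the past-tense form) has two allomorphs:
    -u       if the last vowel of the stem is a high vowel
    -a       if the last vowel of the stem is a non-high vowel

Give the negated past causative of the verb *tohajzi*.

tohajziileha

*tohajzi* — last vowel /i/ (a front vowel) → -il → *tohajziil*.
The last vowel of the causative form *tohajziil* is /i/, which is an unrounded vowel, so the past-tense suffix is -eh, giving *tohajziileh*.
Since the last vowel of the past-tense form *tohajziileh* is /e/ (a non-high vowel), it takes -a, giving *tohajziileha*.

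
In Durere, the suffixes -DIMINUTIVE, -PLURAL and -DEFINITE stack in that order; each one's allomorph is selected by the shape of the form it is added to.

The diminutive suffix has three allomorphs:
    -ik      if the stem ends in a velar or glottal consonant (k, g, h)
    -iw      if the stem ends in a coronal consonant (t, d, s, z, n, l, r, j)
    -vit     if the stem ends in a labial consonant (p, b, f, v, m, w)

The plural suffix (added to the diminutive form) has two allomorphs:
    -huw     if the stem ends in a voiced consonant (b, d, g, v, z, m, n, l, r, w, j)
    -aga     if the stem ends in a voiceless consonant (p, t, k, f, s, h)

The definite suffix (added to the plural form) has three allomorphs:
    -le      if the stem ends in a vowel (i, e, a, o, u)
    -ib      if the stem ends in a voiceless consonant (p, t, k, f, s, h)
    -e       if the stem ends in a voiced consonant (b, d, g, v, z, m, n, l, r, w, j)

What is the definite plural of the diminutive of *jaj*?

Since the final consonant of *jaj* is /j/ (coronal), it takes -iw, giving *jajiw*.
The diminutive form *jajiw* — final consonant /w/ (voiced) → -huw → *jajiwhuw*.
The plural form *jajiwhuw* — final sound /w/ (a voiced consonant) → -e → *jajiwhuwe*.

jajiwhuwe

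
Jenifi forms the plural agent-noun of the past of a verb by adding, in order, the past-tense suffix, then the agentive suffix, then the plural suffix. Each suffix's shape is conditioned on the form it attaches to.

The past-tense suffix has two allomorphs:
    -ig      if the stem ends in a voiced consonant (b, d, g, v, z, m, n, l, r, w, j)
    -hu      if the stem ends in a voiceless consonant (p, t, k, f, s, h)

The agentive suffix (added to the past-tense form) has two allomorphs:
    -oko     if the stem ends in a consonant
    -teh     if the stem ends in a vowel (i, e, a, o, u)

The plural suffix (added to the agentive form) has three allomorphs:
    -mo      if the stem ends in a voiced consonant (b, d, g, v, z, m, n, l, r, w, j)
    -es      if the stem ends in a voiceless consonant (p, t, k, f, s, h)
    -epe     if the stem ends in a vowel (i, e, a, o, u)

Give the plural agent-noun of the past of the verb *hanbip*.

hanbiphutehes

*hanbip* — final consonant /p/ (voiceless) → -hu → *hanbiphu*.
The final sound of the past-tense form *hanbiphu* is /u/, which is a vowel, so the agentive suffix is -teh, giving *hanbiphuteh*.
The final sound of the agentive form *hanbiphuteh* is /h/, which is a voiceless consonant, so the plural suffix is -es, giving *hanbiphutehes*.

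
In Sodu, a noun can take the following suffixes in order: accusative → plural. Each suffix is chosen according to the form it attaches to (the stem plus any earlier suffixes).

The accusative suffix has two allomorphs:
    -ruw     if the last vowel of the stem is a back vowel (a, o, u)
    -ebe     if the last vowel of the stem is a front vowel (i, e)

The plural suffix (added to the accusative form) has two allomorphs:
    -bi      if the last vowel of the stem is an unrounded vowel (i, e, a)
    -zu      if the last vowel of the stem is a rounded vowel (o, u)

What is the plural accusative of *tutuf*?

*tutuf*: last vowel = /u/, a back vowel → -ruw → *tutufruw*.
Since the last vowel of the accusative form *tutufruw* is /u/ (a rounded vowel), it takes -zu, giving *tutufruwzu*.

tutufruwzu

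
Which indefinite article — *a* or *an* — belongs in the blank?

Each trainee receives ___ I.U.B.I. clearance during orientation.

The indefinite article is chosen by the initial *sound* of the following word, not its spelling.
The initialism *I.U.B.I.* is read letter by letter; the first letter, I, is pronounced /aɪ/, which begins with a vowel sound.
So the article is *an*: Each trainee receives an I.U.B.I. clearance during orientation.

an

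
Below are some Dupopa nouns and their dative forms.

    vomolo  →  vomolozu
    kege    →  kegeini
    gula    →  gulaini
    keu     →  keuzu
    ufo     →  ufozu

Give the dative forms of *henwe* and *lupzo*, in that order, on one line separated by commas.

henweini, lupzozu

The alternation tracks the last vowel of the stem — -zu when the last vowel of the stem is a rounded vowel (*vomolo*, *keu*, *ufo*); -ini when the last vowel of the stem is an unrounded vowel (*kege*, *gula*).
*henwe*: last vowel = /e/, an unrounded vowel → -ini → *henweini*.
Since the last vowel of *lupzo* is /o/ (a rounded vowel), it takes -zu, giving *lupzozu*.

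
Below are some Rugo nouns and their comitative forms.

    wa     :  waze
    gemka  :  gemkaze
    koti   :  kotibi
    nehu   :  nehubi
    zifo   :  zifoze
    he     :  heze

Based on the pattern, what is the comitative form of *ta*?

The alternation tracks the last vowel of the stem — -bi when the last vowel of the stem is a high vowel (*koti*, *nehu*); -ze when the last vowel of the stem is a non-high vowel (*wa*, *gemka*, *zifo*, *he*).
Since the last vowel of *ta* is /a/ (a non-high vowel), it takes -ze, giving *taze*.

taze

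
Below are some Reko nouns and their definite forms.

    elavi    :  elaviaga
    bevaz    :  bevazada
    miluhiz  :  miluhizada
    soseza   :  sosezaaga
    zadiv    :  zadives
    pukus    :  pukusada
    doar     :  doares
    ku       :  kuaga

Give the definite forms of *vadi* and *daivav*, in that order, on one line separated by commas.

The alternation tracks the final sound of the stem — -ada when the stem ends in a sibilant (*bevaz*, *miluhiz*, *pukus*); -es when the stem ends in a non-sibilant consonant (*zadiv*, *doar*); -aga when the stem ends in a vowel (*elavi*, *soseza*, *ku*).
*vadi* — final sound /i/ (a vowel) → -aga → *vadiaga*.
The final sound of *daivav* is /v/, which is a non-sibilant consonant, so the suffix is -es, giving *daivaves*.

vadiaga, daivaves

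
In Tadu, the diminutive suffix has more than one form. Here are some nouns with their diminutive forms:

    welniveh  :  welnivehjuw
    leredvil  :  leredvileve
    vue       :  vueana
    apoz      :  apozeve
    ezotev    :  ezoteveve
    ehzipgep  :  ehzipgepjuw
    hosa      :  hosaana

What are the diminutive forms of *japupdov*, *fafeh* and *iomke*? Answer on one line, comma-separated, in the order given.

The alternation tracks the final sound of the stem — -juw when the stem ends in a voiceless consonant (*welniveh*, *ehzipgep*); -eve when the stem ends in a voiced consonant (*leredvil*, *apoz*, *ezotev*); -ana when the stem ends in a vowel (*vue*, *hosa*).
*japupdov*: final sound = /v/, a voiced consonant → -eve → *japupdoveve*.
*fafeh*: final sound = /h/, a voiceless consonant → -juw → *fafehjuw*.
*iomke*: final sound = /e/, a vowel → -ana → *iomkeana*.

japupdoveve, fafehjuw, iomkeana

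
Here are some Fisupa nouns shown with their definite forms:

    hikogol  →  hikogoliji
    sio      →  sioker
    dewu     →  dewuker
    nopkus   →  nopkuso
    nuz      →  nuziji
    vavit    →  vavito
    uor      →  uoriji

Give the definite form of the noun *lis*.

The alternation tracks the final sound of the stem — -o when the stem ends in a voiceless consonant (*nopkus*, *vavit*); -iji when the stem ends in a voiced consonant (*hikogol*, *nuz*, *uor*); -ker when the stem ends in a vowel (*sio*, *dewu*).
*lis* — final sound /s/ (a voiceless consonant) → -o → *liso*.

liso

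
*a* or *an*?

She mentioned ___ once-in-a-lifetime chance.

The indefinite article is chosen by the initial *sound* of the following word, not its spelling.
*once-in-a-lifetime* begins with the sound /wʌ/ (*once* pronounced with initial /w/) — a consonant sound.
So the article is *a*: She mentioned a once-in-a-lifetime chance.

a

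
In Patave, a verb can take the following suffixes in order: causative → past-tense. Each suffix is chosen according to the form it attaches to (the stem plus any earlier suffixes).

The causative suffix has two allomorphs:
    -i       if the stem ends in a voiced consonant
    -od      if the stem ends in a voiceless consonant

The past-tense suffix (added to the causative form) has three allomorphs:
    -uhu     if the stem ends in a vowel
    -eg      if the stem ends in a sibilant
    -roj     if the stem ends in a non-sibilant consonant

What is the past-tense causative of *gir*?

Since the final consonant of *gir* is /r/ (voiced), it takes -i, giving *giri*.
The causative form *giri*: final sound = /i/, a vowel → -uhu → *giriuhu*.

giriuhu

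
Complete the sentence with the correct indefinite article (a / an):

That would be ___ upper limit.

The indefinite article is chosen by the initial *sound* of the following word, not its spelling.
*upper* begins with the sound /ʌ/ (u pronounced /ʌ/) — a vowel sound.
So the article is *an*: That would be an upper limit.

an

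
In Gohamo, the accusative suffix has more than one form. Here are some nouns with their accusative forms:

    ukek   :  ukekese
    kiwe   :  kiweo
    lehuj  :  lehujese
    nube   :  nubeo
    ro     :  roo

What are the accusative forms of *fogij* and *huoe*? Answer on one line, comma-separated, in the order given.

Looking at the final sound of each stem: -ese when the stem ends in a consonant (*ukek*, *lehuj*); -o when the stem ends in a vowel (*kiwe*, *nube*, *ro*).
*fogij* — final sound /j/ (a consonant) → -ese → *fogijese*.
The final sound of *huoe* is /e/, which is a vowel, so the suffix is -o, giving *huoeo*.

fogijese, huoeo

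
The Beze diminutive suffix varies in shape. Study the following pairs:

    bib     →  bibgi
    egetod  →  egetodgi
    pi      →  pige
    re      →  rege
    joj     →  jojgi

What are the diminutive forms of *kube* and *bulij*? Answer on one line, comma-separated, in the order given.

kubege, bulijgi

The pattern is consonant vs. vowel: -gi when the stem ends in a consonant (*bib*, *egetod*, *joj*); -ge when the stem ends in a vowel (*pi*, *re*).
*kube*: final sound = /e/, a vowel → -ge → *kubege*.
Since the final sound of *bulij* is /j/ (a consonant), it takes -gi, giving *bulijgi*.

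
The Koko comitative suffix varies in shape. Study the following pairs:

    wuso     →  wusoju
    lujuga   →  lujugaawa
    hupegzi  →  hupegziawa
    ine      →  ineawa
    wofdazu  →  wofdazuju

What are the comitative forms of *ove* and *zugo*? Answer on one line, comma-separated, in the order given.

oveawa, zugoju

The pattern is rounding harmony: -ju when the last vowel of the stem is a rounded vowel (*wuso*, *wofdazu*); -awa when the last vowel of the stem is an unrounded vowel (*lujuga*, *hupegzi*, *ine*).
Since the last vowel of *ove* is /e/ (an unrounded vowel), it takes -awa, giving *oveawa*.
*zugo* — last vowel /o/ (a rounded vowel) → -ju → *zugoju*.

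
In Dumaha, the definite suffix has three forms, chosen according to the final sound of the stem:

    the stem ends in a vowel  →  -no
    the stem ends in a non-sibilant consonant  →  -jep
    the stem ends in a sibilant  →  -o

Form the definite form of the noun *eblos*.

*eblos* — final sound /s/ (a sibilant) → -o → *ebloso*.

ebloso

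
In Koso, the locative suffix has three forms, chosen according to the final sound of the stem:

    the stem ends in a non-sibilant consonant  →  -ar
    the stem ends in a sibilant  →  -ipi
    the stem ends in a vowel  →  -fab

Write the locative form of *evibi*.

evibifab

*evibi*: final sound = /i/, a vowel → -fab → *evibifab*.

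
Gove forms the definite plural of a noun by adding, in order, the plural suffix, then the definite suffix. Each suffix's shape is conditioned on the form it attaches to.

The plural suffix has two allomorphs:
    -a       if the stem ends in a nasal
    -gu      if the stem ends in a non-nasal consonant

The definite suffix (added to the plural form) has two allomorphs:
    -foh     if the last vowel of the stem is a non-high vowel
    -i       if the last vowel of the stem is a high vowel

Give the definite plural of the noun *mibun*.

*mibun* — final consonant /n/ (a nasal) → -a → *mibuna*.
The plural form *mibuna* — last vowel /a/ (a non-high vowel) → -foh → *mibunafoh*.

mibunafoh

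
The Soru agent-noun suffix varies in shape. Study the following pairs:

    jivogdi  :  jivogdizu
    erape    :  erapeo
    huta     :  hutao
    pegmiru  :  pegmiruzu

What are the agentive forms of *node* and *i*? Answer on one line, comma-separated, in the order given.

The suffix is conditioned by the last vowel: -zu when the last vowel of the stem is a high vowel (*jivogdi*, *pegmiru*); -o when the last vowel of the stem is a non-high vowel (*erape*, *huta*).
The last vowel of *node* is /e/, which is a non-high vowel, so the suffix is -o, giving *nodeo*.
*i*: last vowel = /i/, a high vowel → -zu → *izu*.

nodeo, izu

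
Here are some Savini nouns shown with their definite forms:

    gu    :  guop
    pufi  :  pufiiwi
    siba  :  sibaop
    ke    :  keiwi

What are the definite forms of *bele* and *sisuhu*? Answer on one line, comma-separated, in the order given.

Looking at the last vowel of each stem: -iwi when the last vowel of the stem is a front vowel (*pufi*, *ke*); -op when the last vowel of the stem is a back vowel (*gu*, *siba*).
*bele* — last vowel /e/ (a front vowel) → -iwi → *beleiwi*.
Since the last vowel of *sisuhu* is /u/ (a back vowel), it takes -op, giving *sisuhuop*.

beleiwi, sisuhuop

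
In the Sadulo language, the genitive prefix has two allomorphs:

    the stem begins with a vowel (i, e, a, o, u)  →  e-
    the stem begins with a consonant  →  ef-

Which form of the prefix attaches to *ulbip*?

*ulbip* — first sound /u/ (a vowel) → e-.

e-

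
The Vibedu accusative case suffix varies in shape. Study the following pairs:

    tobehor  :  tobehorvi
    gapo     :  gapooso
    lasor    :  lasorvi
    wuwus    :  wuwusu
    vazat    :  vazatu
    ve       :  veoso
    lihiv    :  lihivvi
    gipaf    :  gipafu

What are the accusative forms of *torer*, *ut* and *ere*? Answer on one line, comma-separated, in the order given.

Looking at the final sound of each stem: -u when the stem ends in a voiceless consonant (*wuwus*, *vazat*, *gipaf*); -vi when the stem ends in a voiced consonant (*tobehor*, *lasor*, *lihiv*); -oso when the stem ends in a vowel (*gapo*, *ve*).
Since the final sound of *torer* is /r/ (a voiced consonant), it takes -vi, giving *torervi*.
The final sound of *ut* is /t/, which is a voiceless consonant, so the suffix is -u, giving *utu*.
The final sound of *ere* is /e/, which is a vowel, so the suffix is -oso, giving *ereoso*.

torervi, utu, ereoso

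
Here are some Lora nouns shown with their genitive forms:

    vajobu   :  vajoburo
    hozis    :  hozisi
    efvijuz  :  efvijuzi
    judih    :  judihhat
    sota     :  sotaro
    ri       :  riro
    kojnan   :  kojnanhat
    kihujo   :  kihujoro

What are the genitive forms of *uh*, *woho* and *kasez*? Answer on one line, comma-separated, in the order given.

The pattern is sibilance of the final sound: -i when the stem ends in a sibilant (*hozis*, *efvijuz*); -hat when the stem ends in a non-sibilant consonant (*judih*, *kojnan*); -ro when the stem ends in a vowel (*vajobu*, *sota*, *ri*, *kihujo*).
*uh*: final sound = /h/, a non-sibilant consonant → -hat → *uhhat*.
Since the final sound of *woho* is /o/ (a vowel), it takes -ro, giving *wohoro*.
*kasez*: final sound = /z/, a sibilant → -i → *kasezi*.

uhhat, wohoro, kasezi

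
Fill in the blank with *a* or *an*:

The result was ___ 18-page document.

an

The indefinite article is chosen by the initial *sound* of the following word, not its spelling.
The number *18* is spoken "eighteen", beginning with /ˌeɪˈtiːn/ — a vowel sound.
So the article is *an*: The result was an 18-page document.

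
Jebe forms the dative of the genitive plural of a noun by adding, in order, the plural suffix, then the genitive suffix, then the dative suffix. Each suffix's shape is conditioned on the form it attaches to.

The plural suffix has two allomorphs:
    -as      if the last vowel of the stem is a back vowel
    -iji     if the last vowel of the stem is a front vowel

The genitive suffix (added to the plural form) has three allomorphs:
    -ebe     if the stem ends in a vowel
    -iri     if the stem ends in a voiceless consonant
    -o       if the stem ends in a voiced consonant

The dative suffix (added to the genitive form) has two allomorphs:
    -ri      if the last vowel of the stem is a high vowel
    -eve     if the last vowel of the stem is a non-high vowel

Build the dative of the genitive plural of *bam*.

bamasiriri

*bam* — last vowel /a/ (a back vowel) → -as → *bamas*.
The plural form *bamas* — final sound /s/ (a voiceless consonant) → -iri → *bamasiri*.
The genitive form *bamasiri* — last vowel /i/ (a high vowel) → -ri → *bamasiriri*.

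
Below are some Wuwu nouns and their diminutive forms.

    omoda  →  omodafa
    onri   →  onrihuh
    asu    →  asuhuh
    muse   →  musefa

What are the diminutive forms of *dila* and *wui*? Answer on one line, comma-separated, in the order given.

dilafa, wuihuh

The pattern is height harmony: -huh when the last vowel of the stem is a high vowel (*onri*, *asu*); -fa when the last vowel of the stem is a non-high vowel (*omoda*, *muse*).
Since the last vowel of *dila* is /a/ (a non-high vowel), it takes -fa, giving *dilafa*.
Since the last vowel of *wui* is /i/ (a high vowel), it takes -huh, giving *wuihuh*.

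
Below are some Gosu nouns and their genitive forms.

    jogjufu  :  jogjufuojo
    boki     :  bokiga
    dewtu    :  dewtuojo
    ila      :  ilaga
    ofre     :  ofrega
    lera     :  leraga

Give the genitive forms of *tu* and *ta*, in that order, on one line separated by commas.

tuojo, taga

The suffix is conditioned by the last vowel: -ojo when the last vowel of the stem is a rounded vowel (*jogjufu*, *dewtu*); -ga when the last vowel of the stem is an unrounded vowel (*boki*, *ila*, *ofre*, *lera*).
The last vowel of *tu* is /u/, which is a rounded vowel, so the suffix is -ojo, giving *tuojo*.
*ta* — last vowel /a/ (an unrounded vowel) → -ga → *taga*.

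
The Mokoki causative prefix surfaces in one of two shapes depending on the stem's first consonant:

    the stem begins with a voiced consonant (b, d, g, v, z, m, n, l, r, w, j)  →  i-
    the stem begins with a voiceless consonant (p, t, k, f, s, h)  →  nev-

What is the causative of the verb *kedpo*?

Since the first consonant of *kedpo* is /k/ (voiceless), it takes nev-, giving *nevkedpo*.

nevkedpo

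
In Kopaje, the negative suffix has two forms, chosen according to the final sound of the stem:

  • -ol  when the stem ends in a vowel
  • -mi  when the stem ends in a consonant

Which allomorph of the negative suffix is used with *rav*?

Since the final sound of *rav* is /v/ (a consonant), it takes -mi.

-mi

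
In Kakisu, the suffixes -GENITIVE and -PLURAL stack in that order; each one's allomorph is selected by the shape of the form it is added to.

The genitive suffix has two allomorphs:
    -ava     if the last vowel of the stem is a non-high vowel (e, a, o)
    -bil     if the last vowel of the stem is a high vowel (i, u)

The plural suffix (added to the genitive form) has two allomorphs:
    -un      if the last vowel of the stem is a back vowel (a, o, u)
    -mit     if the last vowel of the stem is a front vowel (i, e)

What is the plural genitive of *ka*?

kaavaun

The last vowel of *ka* is /a/, which is a non-high vowel, so the genitive suffix is -ava, giving *kaava*.
Since the last vowel of the genitive form *kaava* is /a/ (a back vowel), it takes -un, giving *kaavaun*.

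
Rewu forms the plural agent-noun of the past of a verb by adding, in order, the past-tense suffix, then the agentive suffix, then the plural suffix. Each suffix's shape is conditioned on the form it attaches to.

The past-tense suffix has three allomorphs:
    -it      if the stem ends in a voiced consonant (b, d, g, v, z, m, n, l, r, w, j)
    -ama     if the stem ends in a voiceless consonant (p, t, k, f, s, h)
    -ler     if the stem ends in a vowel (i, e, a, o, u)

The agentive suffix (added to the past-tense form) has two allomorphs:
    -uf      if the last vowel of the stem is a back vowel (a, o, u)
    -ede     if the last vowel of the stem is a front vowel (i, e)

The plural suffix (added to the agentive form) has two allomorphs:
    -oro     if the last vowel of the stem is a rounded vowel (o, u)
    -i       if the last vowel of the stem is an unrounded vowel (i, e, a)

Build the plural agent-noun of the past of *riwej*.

The final sound of *riwej* is /j/, which is a voiced consonant, so the past-tense suffix is -it, giving *riwejit*.
The past-tense form *riwejit*: last vowel = /i/, a front vowel → -ede → *riwejitede*.
The agentive form *riwejitede* — last vowel /e/ (an unrounded vowel) → -i → *riwejitedei*.

riwejitedei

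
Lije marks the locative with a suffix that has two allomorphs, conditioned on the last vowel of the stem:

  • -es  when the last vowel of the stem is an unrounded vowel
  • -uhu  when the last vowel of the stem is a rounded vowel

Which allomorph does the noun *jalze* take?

*jalze*: last vowel = /e/, an unrounded vowel → -es.

-es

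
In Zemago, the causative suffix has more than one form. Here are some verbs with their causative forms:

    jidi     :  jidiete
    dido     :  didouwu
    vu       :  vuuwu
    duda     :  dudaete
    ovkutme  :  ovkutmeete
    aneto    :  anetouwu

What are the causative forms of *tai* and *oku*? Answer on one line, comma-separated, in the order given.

taiete, okuuwu

The pattern is rounding harmony: -uwu when the last vowel of the stem is a rounded vowel (*dido*, *vu*, *aneto*); -ete when the last vowel of the stem is an unrounded vowel (*jidi*, *duda*, *ovkutme*).
The last vowel of *tai* is /i/, which is an unrounded vowel, so the suffix is -ete, giving *taiete*.
*oku*: last vowel = /u/, a rounded vowel → -uwu → *okuuwu*.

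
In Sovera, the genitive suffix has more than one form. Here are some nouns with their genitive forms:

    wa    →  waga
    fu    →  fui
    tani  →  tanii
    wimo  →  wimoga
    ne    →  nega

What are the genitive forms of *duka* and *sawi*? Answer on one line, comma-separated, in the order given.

dukaga, sawii

The pattern is height harmony: -i when the last vowel of the stem is a high vowel (*fu*, *tani*); -ga when the last vowel of the stem is a non-high vowel (*wa*, *wimo*, *ne*).
The last vowel of *duka* is /a/, which is a non-high vowel, so the suffix is -ga, giving *dukaga*.
Since the last vowel of *sawi* is /i/ (a high vowel), it takes -i, giving *sawii*.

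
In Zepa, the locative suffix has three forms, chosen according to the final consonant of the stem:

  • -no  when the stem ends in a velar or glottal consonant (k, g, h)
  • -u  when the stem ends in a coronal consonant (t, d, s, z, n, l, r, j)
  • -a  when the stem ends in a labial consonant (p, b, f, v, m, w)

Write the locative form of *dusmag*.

dusmagno

The final consonant of *dusmag* is /g/, which is velar/glottal, so the suffix is -no, giving *dusmagno*.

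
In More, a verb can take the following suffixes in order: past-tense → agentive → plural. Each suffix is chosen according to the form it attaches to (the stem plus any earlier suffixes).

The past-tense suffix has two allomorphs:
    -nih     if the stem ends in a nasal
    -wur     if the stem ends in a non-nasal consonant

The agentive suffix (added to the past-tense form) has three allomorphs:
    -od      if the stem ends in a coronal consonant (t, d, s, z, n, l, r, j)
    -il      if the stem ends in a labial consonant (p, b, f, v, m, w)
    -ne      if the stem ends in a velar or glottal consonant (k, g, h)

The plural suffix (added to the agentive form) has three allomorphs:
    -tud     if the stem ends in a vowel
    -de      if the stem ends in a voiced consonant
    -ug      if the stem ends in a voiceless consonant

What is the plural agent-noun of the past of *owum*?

owumnihnetud

The final consonant of *owum* is /m/, which is a nasal, so the past-tense suffix is -nih, giving *owumnih*.
Since the final consonant of the past-tense form *owumnih* is /h/ (velar/glottal), it takes -ne, giving *owumnihne*.
The final sound of the agentive form *owumnihne* is /e/, which is a vowel, so the plural suffix is -tud, giving *owumnihnetud*.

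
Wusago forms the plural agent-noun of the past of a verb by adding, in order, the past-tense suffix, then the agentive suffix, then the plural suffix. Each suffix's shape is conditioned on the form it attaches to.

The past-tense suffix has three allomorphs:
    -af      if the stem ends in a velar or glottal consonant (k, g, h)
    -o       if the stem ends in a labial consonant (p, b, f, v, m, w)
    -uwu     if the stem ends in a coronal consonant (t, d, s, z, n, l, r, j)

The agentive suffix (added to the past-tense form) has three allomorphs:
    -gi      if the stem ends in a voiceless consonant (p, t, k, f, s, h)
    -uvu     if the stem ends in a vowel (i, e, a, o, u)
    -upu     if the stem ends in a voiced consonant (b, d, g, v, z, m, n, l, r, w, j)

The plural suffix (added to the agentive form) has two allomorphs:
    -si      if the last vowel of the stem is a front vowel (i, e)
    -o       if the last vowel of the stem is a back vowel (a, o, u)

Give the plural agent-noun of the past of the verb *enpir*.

*enpir* — final consonant /r/ (coronal) → -uwu → *enpiruwu*.
The past-tense form *enpiruwu* — final sound /u/ (a vowel) → -uvu → *enpiruwuuvu*.
The agentive form *enpiruwuuvu* — last vowel /u/ (a back vowel) → -o → *enpiruwuuvuo*.

enpiruwuuvuo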